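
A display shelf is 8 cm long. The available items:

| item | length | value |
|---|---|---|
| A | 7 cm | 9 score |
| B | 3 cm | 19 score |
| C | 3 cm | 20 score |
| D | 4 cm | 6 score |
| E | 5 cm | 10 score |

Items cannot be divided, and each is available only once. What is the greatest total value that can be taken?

39 score

Check high-value combinations within 8 cm:
- B+C: length 3+3=6, value 19+20=39
- C+E: length 3+5=8, value 20+10=30
- B+E: length 3+5=8, value 19+10=29
- C+D: length 3+4=7, value 20+6=26
Best: 39 score.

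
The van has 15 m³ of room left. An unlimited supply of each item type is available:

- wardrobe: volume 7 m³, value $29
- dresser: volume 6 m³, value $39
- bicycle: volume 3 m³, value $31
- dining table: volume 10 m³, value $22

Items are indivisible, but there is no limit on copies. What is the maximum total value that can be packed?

$155

Best value-per-unit is bicycle at 31/3, and filling with it alone uses volume 5×3=15. No mix of the others beats 5×31 = 155.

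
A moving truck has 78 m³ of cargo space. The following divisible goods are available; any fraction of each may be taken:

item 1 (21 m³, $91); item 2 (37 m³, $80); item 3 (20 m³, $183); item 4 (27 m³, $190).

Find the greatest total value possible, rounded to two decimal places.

485.62

Take in order of value per unit:
- item 3 (183/20 per unit): all 20 → value 183, running total 183.00
- item 4 (190/27 per unit): all 27 → value 190, running total 373.00
- item 1 (91/21 per unit): all 21 → value 91, running total 464.00
- item 2 (80/37 per unit): 10 of 37 → value 10×80/37 = 21.6216, running total 485.62
Total 485.62.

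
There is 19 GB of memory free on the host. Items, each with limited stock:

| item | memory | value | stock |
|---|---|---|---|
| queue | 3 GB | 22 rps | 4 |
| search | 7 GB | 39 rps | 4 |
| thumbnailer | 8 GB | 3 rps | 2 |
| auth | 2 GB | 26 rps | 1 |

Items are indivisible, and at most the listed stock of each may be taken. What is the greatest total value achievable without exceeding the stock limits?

131 rps

Top feasible selections:
- 3×queue + 1×search + 1×auth: memory 18, value 131
- 4×queue + 1×search: memory 19, value 127
- 1×queue + 2×search + 1×auth: memory 19, value 126
- 4×queue + 1×auth: memory 14, value 114
Best: 131 rps.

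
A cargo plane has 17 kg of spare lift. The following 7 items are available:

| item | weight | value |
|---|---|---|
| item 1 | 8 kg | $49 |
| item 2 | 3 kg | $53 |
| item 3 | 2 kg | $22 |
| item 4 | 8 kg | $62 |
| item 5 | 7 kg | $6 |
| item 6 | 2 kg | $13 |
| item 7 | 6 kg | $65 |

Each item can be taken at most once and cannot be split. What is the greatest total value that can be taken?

Check high-value combinations within 17 kg:
- item 2+item 4+item 7: weight 3+8+6=17, value 53+62+65=180
- item 1+item 2+item 7: weight 8+3+6=17, value 49+53+65=167
- item 2+item 3+item 6+item 7: weight 3+2+2+6=13, value 53+22+13+65=153
Best: $180.

$180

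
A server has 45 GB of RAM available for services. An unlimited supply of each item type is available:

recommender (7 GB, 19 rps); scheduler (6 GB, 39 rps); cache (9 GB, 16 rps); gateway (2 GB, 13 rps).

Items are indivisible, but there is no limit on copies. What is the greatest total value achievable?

286 rps

Best value-per-unit is scheduler at 39/6; filling with it alone gives 7×39 = 273.
Optimal mix: 7×scheduler + 1×gateway → memory 44, value 286.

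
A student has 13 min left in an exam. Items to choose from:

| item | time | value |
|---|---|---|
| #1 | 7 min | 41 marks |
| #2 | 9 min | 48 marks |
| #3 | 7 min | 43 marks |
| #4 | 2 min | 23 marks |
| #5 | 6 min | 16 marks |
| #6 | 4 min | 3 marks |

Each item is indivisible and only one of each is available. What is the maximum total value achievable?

71 marks

Check high-value combinations within 13 min:
- #2+#4: time 9+2=11, value 48+23=71
- #3+#4+#6: time 7+2+4=13, value 43+23+3=69
- #1+#4+#6: time 7+2+4=13, value 41+23+3=67
- #3+#4: time 7+2=9, value 43+23=66
- #1+#4: time 7+2=9, value 41+23=64
Best: 71 marks.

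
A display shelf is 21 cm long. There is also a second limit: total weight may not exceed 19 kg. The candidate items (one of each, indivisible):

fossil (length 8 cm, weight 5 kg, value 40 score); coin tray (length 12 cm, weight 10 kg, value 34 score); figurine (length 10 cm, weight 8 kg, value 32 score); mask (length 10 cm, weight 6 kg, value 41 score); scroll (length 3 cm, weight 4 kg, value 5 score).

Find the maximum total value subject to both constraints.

Feasible sets respecting both limits:
- fossil+mask+scroll: length 21, weight 15, value 86
- fossil+mask: length 18, weight 11, value 81
- fossil+figurine+scroll: length 21, weight 17, value 77
- fossil+coin tray: length 20, weight 15, value 74
Best: 86 score.

86 score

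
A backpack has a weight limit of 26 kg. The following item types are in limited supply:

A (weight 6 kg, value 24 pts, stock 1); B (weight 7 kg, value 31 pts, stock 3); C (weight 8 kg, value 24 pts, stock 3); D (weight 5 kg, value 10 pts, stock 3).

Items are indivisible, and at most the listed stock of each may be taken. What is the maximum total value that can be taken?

Top feasible selections:
- 3×B + 1×D: weight 26, value 103
- 1×A + 2×B + 1×D: weight 25, value 96
Best: 103 pts.

103 pts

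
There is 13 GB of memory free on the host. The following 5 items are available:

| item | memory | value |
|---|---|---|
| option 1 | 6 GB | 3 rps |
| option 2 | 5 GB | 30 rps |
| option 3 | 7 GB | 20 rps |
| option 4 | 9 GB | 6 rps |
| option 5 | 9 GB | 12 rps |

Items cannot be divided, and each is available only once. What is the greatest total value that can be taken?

Check high-value combinations within 13 GB:
- option 2+option 3: memory 5+7=12, value 30+20=50
- option 1+option 2: memory 6+5=11, value 3+30=33
- option 2: memory 5, value 30
- option 1+option 3: memory 6+7=13, value 3+20=23
- option 3: memory 7, value 20
Best: 50 rps.

50 rps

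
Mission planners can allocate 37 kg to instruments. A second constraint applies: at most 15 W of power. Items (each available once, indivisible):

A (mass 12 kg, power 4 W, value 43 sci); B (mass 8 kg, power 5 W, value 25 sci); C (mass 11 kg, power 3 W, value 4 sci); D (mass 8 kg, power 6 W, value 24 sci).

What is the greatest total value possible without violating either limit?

Feasible sets respecting both limits:
- A+B+D: mass 28, power 15, value 92
- A+B+C: mass 31, power 12, value 72
- A+C+D: mass 31, power 13, value 71
- A+B: mass 20, power 9, value 68
Best: 92 sci.

92 sci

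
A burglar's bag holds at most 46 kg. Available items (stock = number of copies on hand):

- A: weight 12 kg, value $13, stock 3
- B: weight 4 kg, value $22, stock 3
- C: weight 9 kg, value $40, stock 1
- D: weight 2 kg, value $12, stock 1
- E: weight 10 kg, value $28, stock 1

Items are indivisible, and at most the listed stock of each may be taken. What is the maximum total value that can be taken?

$159

Best selections within weight 46 and stock limits:
- 1×A + 3×B + 1×C + 1×D + 1×E: weight 45, value 159
- 1×A + 3×B + 1×C + 1×E: weight 43, value 147
Best: $159.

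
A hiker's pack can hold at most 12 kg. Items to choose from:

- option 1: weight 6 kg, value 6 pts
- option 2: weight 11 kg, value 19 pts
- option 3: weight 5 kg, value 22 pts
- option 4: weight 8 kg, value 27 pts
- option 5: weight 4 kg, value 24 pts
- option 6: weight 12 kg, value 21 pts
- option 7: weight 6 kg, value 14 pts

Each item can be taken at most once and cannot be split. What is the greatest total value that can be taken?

51 pts

Check high-value combinations within 12 kg:
- option 4+option 5: weight 8+4=12, value 27+24=51
- option 3+option 5: weight 5+4=9, value 22+24=46
- option 5+option 7: weight 4+6=10, value 24+14=38
Best: 51 pts.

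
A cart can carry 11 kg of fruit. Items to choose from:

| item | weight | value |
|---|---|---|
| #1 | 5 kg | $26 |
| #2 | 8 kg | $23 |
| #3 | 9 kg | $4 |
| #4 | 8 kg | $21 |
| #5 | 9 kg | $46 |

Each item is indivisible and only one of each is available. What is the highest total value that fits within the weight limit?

$46

This is a 0/1 knapsack; check combinations near the capacity.
- #5: weight 9, value 46
- #1: weight 5, value 26
- #2: weight 8, value 23
- #4: weight 8, value 21
Best: $46.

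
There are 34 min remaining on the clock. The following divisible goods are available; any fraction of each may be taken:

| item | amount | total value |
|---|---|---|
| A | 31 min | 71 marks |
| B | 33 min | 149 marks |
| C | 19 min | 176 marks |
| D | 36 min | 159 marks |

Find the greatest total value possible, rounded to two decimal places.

243.73

Take in order of value per unit:
- C (176/19 per unit): all 19 → value 176, running total 176.00
- B (149/33 per unit): 15 of 33 → value 15×149/33 = 67.7273, running total 243.73
Total 243.73.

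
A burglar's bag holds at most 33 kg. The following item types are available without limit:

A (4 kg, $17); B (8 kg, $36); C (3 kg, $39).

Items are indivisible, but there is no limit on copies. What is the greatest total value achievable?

$429

Best value-per-unit is C at 39/3, and filling with it alone uses weight 11×3=33. No mix of the others beats 11×39 = 429.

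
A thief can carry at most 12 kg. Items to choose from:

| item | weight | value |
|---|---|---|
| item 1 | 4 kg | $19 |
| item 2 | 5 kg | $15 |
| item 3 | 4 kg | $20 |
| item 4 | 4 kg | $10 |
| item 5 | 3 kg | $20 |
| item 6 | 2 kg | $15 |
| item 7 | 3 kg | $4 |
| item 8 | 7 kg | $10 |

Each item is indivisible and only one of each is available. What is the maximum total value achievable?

Check high-value combinations within 12 kg:
- item 1+item 3+item 5: weight 4+4+3=11, value 19+20+20=59
- item 3+item 5+item 6+item 7: weight 4+3+2+3=12, value 20+20+15+4=59
- item 1+item 5+item 6+item 7: weight 4+3+2+3=12, value 19+20+15+4=58
Best: $59.

$59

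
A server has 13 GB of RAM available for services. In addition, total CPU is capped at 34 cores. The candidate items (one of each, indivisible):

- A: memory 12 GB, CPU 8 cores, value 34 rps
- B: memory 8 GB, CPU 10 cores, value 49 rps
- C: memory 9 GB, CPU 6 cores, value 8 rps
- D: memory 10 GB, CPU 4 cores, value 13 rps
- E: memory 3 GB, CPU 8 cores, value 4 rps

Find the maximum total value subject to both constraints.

Feasible sets respecting both limits:
- B+E: memory 11, CPU 18, value 53
- B: memory 8, CPU 10, value 49
- A: memory 12, CPU 8, value 34
- D+E: memory 13, CPU 12, value 17
Best: 53 rps.

53 rps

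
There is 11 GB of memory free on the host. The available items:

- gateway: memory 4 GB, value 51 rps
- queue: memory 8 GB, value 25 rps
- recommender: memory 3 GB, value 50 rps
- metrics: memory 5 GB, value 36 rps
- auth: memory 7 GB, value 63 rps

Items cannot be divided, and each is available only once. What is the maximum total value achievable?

114 rps

This is a 0/1 knapsack; check combinations near the capacity.
- gateway+auth: memory 4+7=11, value 51+63=114
- recommender+auth: memory 3+7=10, value 50+63=113
- gateway+recommender: memory 4+3=7, value 51+50=101
- gateway+metrics: memory 4+5=9, value 51+36=87
Best: 114 rps.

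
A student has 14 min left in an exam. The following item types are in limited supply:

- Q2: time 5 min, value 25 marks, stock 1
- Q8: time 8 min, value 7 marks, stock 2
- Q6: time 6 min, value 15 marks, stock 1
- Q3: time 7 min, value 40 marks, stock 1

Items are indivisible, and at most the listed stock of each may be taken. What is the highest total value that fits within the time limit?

65 marks

Top feasible selections:
- 1×Q2 + 1×Q3: time 12, value 65
- 1×Q6 + 1×Q3: time 13, value 55
Best: 65 marks.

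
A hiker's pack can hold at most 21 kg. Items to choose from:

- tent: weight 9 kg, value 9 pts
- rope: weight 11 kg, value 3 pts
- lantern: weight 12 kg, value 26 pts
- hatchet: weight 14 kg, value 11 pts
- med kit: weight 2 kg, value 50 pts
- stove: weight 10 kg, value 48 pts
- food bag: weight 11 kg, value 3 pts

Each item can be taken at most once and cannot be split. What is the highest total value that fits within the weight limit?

107 pts

This is a 0/1 knapsack; check combinations near the capacity.
- tent+med kit+stove: weight 9+2+10=21, value 9+50+48=107
- med kit+stove: weight 2+10=12, value 50+48=98
- lantern+med kit: weight 12+2=14, value 26+50=76
- hatchet+med kit: weight 14+2=16, value 11+50=61
- tent+med kit: weight 9+2=11, value 9+50=59
Best: 107 pts.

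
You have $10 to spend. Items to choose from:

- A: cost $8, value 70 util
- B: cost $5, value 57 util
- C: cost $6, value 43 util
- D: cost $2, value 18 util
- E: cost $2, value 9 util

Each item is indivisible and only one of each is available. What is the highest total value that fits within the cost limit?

This is a 0/1 knapsack; check combinations near the capacity.
- A+D: cost 8+2=10, value 70+18=88
- B+D+E: cost 5+2+2=9, value 57+18+9=84
- A+E: cost 8+2=10, value 70+9=79
Best: 88 util.

88 util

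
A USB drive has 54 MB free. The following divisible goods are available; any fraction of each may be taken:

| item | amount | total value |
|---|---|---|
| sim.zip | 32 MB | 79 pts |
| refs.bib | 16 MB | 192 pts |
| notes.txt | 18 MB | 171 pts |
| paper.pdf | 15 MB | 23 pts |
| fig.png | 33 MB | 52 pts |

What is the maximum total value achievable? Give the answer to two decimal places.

412.38

Take in order of value per unit:
- refs.bib (192/16 per unit): all 16 → value 192, running total 192.00
- notes.txt (171/18 per unit): all 18 → value 171, running total 363.00
- sim.zip (79/32 per unit): 20 of 32 → value 20×79/32 = 49.3750, running total 412.38
Total 412.38.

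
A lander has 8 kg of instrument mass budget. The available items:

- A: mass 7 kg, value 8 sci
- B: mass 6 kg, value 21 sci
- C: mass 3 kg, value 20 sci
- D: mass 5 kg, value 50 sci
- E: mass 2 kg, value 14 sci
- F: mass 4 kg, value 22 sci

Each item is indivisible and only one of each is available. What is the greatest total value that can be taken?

70 sci

Check high-value combinations within 8 kg:
- C+D: mass 3+5=8, value 20+50=70
- D+E: mass 5+2=7, value 50+14=64
- D: mass 5, value 50
- C+F: mass 3+4=7, value 20+22=42
- E+F: mass 2+4=6, value 14+22=36
Best: 70 sci.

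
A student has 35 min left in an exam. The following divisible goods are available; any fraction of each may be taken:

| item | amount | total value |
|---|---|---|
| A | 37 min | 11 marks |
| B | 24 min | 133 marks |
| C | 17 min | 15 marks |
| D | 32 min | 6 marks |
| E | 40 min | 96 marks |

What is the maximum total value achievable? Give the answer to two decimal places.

159.40

Take in order of value per unit:
- B (133/24 per unit): all 24 → value 133, running total 133.00
- E (96/40 per unit): 11 of 40 → value 11×96/40 = 26.4000, running total 159.40
Total 159.40.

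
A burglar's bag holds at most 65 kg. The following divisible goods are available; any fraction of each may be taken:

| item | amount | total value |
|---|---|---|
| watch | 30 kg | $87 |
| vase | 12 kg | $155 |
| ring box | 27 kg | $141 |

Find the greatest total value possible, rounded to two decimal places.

371.40

Take in order of value per unit:
- vase (155/12 per unit): all 12 → value 155, running total 155.00
- ring box (141/27 per unit): all 27 → value 141, running total 296.00
- watch (87/30 per unit): 26 of 30 → value 26×87/30 = 75.4000, running total 371.40
Total 371.40.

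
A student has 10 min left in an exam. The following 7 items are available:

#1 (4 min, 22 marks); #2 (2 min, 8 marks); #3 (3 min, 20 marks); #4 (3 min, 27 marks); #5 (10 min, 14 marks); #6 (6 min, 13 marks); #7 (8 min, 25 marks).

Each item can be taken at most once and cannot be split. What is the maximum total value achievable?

69 marks

This is a 0/1 knapsack; check combinations near the capacity.
- #1+#3+#4: time 4+3+3=10, value 22+20+27=69
- #1+#2+#4: time 4+2+3=9, value 22+8+27=57
- #2+#3+#4: time 2+3+3=8, value 8+20+27=55
Best: 69 marks.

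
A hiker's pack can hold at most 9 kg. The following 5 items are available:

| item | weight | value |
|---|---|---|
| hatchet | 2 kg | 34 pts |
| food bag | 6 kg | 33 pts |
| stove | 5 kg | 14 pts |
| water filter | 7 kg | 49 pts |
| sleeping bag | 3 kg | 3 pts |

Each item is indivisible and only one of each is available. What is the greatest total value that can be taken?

83 pts

This is a 0/1 knapsack; check combinations near the capacity.
- hatchet+water filter: weight 2+7=9, value 34+49=83
- hatchet+food bag: weight 2+6=8, value 34+33=67
- water filter: weight 7, value 49
- hatchet+stove: weight 2+5=7, value 34+14=48
- hatchet+sleeping bag: weight 2+3=5, value 34+3=37
Best: 83 pts.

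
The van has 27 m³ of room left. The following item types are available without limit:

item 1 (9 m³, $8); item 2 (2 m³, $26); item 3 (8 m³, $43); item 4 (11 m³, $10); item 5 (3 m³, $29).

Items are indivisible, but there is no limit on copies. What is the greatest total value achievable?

Best value-per-unit is item 2 at 26/2; filling with it alone gives 13×26 = 338.
Optimal mix: 12×item 2 + 1×item 5 → volume 27, value 341.

$341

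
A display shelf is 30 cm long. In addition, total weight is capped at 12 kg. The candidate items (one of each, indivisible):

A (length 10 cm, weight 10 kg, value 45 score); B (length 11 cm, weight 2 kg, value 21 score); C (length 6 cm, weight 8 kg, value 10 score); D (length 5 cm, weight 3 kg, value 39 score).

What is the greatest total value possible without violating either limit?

66 score

Feasible sets respecting both limits:
- A+B: length 21, weight 12, value 66
- B+D: length 16, weight 5, value 60
- C+D: length 11, weight 11, value 49
- A: length 10, weight 10, value 45
Best: 66 score.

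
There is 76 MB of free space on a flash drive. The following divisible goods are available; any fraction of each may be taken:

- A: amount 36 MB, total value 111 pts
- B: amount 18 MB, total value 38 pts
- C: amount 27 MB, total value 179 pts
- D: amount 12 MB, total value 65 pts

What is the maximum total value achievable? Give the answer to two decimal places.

Take in order of value per unit:
- C (179/27 per unit): all 27 → value 179, running total 179.00
- D (65/12 per unit): all 12 → value 65, running total 244.00
- A (111/36 per unit): all 36 → value 111, running total 355.00
- B (38/18 per unit): 1 of 18 → value 1×38/18 = 2.1111, running total 357.11
Total 357.11.

357.11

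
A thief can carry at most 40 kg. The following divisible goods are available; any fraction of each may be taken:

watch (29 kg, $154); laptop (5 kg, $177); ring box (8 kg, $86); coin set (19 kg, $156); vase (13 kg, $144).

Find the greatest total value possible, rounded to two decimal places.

521.95

Take in order of value per unit:
- laptop (177/5 per unit): all 5 → value 177, running total 177.00
- vase (144/13 per unit): all 13 → value 144, running total 321.00
- ring box (86/8 per unit): all 8 → value 86, running total 407.00
- coin set (156/19 per unit): 14 of 19 → value 14×156/19 = 114.9474, running total 521.95
Total 521.95.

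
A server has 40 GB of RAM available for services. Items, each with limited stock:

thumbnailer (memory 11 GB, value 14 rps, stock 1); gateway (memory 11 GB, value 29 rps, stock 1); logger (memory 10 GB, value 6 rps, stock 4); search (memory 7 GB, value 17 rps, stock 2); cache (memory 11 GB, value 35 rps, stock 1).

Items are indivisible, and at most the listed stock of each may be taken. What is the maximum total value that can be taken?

98 rps

Top feasible selections:
- 1×gateway + 2×search + 1×cache: memory 36, value 98
- 1×thumbnailer + 1×gateway + 1×search + 1×cache: memory 40, value 95
- 1×gateway + 1×logger + 1×search + 1×cache: memory 39, value 87
- 1×thumbnailer + 2×search + 1×cache: memory 36, value 83
Best: 98 rps.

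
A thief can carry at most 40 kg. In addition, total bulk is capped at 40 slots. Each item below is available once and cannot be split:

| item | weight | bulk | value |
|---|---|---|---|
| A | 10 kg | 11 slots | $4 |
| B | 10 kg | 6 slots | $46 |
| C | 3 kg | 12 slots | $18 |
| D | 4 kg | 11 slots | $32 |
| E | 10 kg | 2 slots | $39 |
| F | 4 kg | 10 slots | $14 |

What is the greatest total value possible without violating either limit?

Feasible sets respecting both limits:
- B+C+D+E: weight 27, bulk 31, value 135
- A+B+D+E+F: weight 38, bulk 40, value 135
- B+D+E+F: weight 28, bulk 29, value 131
Best: $135.

$135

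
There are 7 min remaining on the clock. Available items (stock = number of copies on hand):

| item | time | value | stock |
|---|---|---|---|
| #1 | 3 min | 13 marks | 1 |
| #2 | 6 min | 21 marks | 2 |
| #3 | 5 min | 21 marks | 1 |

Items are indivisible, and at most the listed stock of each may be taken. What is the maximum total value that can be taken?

21 marks

Best selections within time 7 and stock limits:
- 1×#3: time 5, value 21
- 1×#2: time 6, value 21
Best: 21 marks.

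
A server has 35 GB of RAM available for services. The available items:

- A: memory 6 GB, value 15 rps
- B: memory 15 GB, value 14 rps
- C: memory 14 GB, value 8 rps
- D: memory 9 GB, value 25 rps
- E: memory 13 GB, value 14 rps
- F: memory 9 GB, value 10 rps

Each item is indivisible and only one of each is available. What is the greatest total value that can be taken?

54 rps

This is a 0/1 knapsack; check combinations near the capacity.
- A+D+E: memory 6+9+13=28, value 15+25+14=54
- A+B+D: memory 6+15+9=30, value 15+14+25=54
- A+D+F: memory 6+9+9=24, value 15+25+10=50
- D+E+F: memory 9+13+9=31, value 25+14+10=49
Best: 54 rps.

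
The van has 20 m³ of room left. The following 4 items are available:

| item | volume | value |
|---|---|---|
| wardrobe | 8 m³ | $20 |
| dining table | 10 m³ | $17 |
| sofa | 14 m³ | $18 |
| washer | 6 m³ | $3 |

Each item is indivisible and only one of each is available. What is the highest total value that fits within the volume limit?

$37

Check high-value combinations within 20 m³:
- wardrobe+dining table: volume 8+10=18, value 20+17=37
- wardrobe+washer: volume 8+6=14, value 20+3=23
- sofa+washer: volume 14+6=20, value 18+3=21
- wardrobe: volume 8, value 20
- dining table+washer: volume 10+6=16, value 17+3=20
Best: $37.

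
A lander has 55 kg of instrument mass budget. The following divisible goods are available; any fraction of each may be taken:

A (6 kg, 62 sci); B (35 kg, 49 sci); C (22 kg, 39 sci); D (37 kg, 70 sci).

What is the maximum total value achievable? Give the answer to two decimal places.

153.27

Take in order of value per unit:
- A (62/6 per unit): all 6 → value 62, running total 62.00
- D (70/37 per unit): all 37 → value 70, running total 132.00
- C (39/22 per unit): 12 of 22 → value 12×39/22 = 21.2727, running total 153.27
Total 153.27.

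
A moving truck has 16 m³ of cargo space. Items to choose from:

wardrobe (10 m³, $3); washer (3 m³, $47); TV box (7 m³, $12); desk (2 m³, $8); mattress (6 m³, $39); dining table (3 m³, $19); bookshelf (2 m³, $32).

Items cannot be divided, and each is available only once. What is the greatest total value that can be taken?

$145

Check high-value combinations within 16 m³:
- washer+desk+mattress+dining table+bookshelf: volume 3+2+6+3+2=16, value 47+8+39+19+32=145
- washer+mattress+dining table+bookshelf: volume 3+6+3+2=14, value 47+39+19+32=137
- washer+desk+mattress+bookshelf: volume 3+2+6+2=13, value 47+8+39+32=126
- washer+mattress+bookshelf: volume 3+6+2=11, value 47+39+32=118
Best: $145.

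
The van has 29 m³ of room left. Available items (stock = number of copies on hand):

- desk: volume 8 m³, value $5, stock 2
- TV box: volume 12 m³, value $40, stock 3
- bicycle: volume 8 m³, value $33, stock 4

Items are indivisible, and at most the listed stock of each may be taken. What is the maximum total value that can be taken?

Top feasible selections:
- 1×TV box + 2×bicycle: volume 28, value 106
- 3×bicycle: volume 24, value 99
- 2×TV box: volume 24, value 80
Best: $106.

$106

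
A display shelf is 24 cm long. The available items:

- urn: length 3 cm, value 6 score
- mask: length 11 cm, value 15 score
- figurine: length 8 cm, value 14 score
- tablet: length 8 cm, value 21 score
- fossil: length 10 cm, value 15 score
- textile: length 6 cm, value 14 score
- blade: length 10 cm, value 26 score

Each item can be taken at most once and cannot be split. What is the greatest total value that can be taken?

61 score

Check high-value combinations within 24 cm:
- tablet+textile+blade: length 8+6+10=24, value 21+14+26=61
- figurine+textile+blade: length 8+6+10=24, value 14+14+26=54
- urn+tablet+blade: length 3+8+10=21, value 6+21+26=53
Best: 61 score.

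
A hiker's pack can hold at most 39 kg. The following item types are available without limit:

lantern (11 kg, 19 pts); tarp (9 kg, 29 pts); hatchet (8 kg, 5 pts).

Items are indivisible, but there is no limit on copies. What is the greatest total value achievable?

116 pts

Best value-per-unit is tarp at 29/9, and filling with it alone uses weight 4×9=36. No mix of the others beats 4×29 = 116.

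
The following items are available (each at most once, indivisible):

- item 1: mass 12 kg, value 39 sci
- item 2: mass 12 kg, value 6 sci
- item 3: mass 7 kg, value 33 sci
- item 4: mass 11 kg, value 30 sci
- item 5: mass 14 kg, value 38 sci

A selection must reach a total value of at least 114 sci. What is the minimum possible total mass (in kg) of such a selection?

Subsets with value ≥ 114, sorted by total mass:
- item 1+item 3+item 4+item 5: mass 44, value 140
- item 1+item 2+item 3+item 5: mass 45, value 116
Minimum mass: 44 kg.

44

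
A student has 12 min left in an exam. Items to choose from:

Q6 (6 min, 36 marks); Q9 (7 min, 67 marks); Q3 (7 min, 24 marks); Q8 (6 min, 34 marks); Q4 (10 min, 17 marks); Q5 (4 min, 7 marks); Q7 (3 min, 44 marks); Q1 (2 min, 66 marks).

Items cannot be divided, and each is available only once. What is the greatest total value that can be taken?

Check high-value combinations within 12 min:
- Q9+Q7+Q1: time 7+3+2=12, value 67+44+66=177
- Q6+Q7+Q1: time 6+3+2=11, value 36+44+66=146
- Q8+Q7+Q1: time 6+3+2=11, value 34+44+66=144
- Q3+Q7+Q1: time 7+3+2=12, value 24+44+66=134
- Q9+Q1: time 7+2=9, value 67+66=133
Best: 177 marks.

177 marks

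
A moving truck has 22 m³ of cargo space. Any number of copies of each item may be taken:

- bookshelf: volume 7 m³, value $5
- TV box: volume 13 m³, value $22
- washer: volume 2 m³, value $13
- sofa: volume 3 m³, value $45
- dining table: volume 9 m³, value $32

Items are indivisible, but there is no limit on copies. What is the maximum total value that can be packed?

Best value-per-unit is sofa at 45/3, and filling with it alone uses volume 7×3=21. No mix of the others beats 7×45 = 315.

$315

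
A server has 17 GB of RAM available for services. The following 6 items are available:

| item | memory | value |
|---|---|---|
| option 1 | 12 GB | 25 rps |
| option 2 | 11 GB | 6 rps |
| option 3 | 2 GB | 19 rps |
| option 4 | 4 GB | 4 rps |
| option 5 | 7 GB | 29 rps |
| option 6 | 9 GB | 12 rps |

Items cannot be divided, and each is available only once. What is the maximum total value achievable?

This is a 0/1 knapsack; check combinations near the capacity.
- option 3+option 4+option 5: memory 2+4+7=13, value 19+4+29=52
- option 3+option 5: memory 2+7=9, value 19+29=48
- option 1+option 3: memory 12+2=14, value 25+19=44
Best: 52 rps.

52 rps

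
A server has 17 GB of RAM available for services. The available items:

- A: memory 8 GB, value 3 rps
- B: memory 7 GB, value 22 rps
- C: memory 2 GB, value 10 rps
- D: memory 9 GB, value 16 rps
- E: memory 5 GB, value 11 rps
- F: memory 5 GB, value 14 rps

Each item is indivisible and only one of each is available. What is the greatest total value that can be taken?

47 rps

Check high-value combinations within 17 GB:
- B+E+F: memory 7+5+5=17, value 22+11+14=47
- B+C+F: memory 7+2+5=14, value 22+10+14=46
- B+C+E: memory 7+2+5=14, value 22+10+11=43
- C+D+F: memory 2+9+5=16, value 10+16+14=40
- B+D: memory 7+9=16, value 22+16=38
Best: 47 rps.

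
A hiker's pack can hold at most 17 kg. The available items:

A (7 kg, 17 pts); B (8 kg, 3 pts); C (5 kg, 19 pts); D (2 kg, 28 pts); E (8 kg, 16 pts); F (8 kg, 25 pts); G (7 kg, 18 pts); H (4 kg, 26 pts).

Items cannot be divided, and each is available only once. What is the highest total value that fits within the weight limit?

79 pts

Check high-value combinations within 17 kg:
- D+F+H: weight 2+8+4=14, value 28+25+26=79
- C+D+H: weight 5+2+4=11, value 19+28+26=73
- D+G+H: weight 2+7+4=13, value 28+18+26=72
- C+D+F: weight 5+2+8=15, value 19+28+25=72
Best: 79 pts.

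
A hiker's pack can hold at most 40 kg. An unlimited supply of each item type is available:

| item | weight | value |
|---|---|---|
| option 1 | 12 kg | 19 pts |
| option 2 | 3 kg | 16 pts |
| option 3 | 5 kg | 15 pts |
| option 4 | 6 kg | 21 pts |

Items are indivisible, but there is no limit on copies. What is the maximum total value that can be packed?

208 pts

Best value-per-unit is option 2 at 16/3, and filling with it alone uses weight 13×3=39. No mix of the others beats 13×16 = 208.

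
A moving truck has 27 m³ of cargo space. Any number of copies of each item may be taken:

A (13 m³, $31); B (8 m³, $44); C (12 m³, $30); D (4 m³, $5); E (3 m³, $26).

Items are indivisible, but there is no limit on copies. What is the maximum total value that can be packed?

$234

Best value-per-unit is E at 26/3, and filling with it alone uses volume 9×3=27. No mix of the others beats 9×26 = 234.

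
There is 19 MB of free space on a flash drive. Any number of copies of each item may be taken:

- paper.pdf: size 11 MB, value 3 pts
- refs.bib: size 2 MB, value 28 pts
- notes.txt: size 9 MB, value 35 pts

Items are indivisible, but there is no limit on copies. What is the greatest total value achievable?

Best value-per-unit is refs.bib at 28/2, and filling with it alone uses size 9×2=18. No mix of the others beats 9×28 = 252.

252 pts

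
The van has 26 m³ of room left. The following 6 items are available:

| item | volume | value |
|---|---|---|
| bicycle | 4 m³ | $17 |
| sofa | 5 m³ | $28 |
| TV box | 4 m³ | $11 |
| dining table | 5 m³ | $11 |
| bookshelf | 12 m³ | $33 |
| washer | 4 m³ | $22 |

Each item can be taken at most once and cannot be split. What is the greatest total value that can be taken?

$100

This is a 0/1 knapsack; check combinations near the capacity.
- bicycle+sofa+bookshelf+washer: volume 4+5+12+4=25, value 17+28+33+22=100
- sofa+TV box+bookshelf+washer: volume 5+4+12+4=25, value 28+11+33+22=94
- sofa+dining table+bookshelf+washer: volume 5+5+12+4=26, value 28+11+33+22=94
- bicycle+sofa+TV box+dining table+washer: volume 4+5+4+5+4=22, value 17+28+11+11+22=89
- bicycle+sofa+TV box+bookshelf: volume 4+5+4+12=25, value 17+28+11+33=89
Best: $100.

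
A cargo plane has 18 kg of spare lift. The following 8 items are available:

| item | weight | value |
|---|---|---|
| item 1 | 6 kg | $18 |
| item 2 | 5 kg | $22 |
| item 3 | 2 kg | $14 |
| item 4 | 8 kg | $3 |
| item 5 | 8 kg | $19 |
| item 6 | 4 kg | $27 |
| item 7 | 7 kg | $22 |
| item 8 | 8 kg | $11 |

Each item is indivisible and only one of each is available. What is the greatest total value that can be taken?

Check high-value combinations within 18 kg:
- item 2+item 3+item 6+item 7: weight 5+2+4+7=18, value 22+14+27+22=85
- item 1+item 2+item 3+item 6: weight 6+5+2+4=17, value 18+22+14+27=81
- item 2+item 6+item 7: weight 5+4+7=16, value 22+27+22=71
Best: $85.

$85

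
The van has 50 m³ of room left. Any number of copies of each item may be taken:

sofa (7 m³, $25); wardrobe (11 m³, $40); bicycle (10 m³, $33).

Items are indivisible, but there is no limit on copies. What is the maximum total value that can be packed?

$180

Best value-per-unit is wardrobe at 40/11; filling with it alone gives 4×40 = 160.
Optimal mix: 4×sofa + 2×wardrobe → volume 50, value 180.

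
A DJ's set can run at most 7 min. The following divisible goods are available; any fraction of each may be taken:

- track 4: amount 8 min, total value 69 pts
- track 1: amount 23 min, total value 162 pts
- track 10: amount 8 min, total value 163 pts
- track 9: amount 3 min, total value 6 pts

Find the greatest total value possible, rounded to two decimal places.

142.63

Take in order of value per unit:
- track 10 (163/8 per unit): 7 of 8 → value 7×163/8 = 142.6250, running total 142.63
Total 142.63.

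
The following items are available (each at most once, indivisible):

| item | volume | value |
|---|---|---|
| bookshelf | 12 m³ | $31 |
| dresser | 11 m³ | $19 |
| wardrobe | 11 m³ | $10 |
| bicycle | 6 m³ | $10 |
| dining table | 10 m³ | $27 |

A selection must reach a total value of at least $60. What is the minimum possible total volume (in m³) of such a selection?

28

Subsets with value ≥ 60, sorted by total volume:
- bookshelf+bicycle+dining table: volume 28, value 68
- bookshelf+dresser+bicycle: volume 29, value 60
- bookshelf+dresser+dining table: volume 33, value 77
Minimum volume: 28 m³.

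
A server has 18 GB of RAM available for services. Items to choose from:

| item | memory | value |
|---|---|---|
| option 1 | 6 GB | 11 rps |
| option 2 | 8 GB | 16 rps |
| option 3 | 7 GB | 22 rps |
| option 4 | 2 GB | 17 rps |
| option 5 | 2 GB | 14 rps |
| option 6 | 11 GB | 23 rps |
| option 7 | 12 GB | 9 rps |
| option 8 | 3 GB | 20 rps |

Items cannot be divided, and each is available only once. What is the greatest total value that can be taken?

74 rps

Check high-value combinations within 18 GB:
- option 4+option 5+option 6+option 8: memory 2+2+11+3=18, value 17+14+23+20=74
- option 3+option 4+option 5+option 8: memory 7+2+2+3=14, value 22+17+14+20=73
- option 1+option 3+option 4+option 8: memory 6+7+2+3=18, value 11+22+17+20=70
Best: 74 rps.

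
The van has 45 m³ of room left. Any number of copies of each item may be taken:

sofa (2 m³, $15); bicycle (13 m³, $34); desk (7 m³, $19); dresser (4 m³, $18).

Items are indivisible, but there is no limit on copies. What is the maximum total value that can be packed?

$330

Best value-per-unit is sofa at 15/2, and filling with it alone uses volume 22×2=44. No mix of the others beats 22×15 = 330.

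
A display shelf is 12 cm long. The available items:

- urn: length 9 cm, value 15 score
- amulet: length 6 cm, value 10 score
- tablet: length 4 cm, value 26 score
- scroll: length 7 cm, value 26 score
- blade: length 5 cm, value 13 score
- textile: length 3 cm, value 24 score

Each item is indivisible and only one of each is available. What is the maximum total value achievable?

Check high-value combinations within 12 cm:
- tablet+blade+textile: length 4+5+3=12, value 26+13+24=63
- tablet+scroll: length 4+7=11, value 26+26=52
- tablet+textile: length 4+3=7, value 26+24=50
- scroll+textile: length 7+3=10, value 26+24=50
Best: 63 score.

63 score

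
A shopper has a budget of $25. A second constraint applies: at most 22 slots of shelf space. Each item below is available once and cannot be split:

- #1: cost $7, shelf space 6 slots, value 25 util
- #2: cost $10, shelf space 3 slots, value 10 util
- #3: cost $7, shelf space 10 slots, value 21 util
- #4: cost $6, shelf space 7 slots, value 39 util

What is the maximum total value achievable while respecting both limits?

Feasible sets respecting both limits:
- #1+#2+#4: cost 23, shelf space 16, value 74
- #2+#3+#4: cost 23, shelf space 20, value 70
- #1+#4: cost 13, shelf space 13, value 64
Best: 74 util.

74 util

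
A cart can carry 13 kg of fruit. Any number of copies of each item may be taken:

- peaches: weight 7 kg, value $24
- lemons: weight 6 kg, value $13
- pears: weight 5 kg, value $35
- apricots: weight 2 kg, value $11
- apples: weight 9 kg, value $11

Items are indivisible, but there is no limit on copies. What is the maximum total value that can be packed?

Best value-per-unit is pears at 35/5; filling with it alone gives 2×35 = 70.
Optimal mix: 2×pears + 1×apricots → weight 12, value 81.

$81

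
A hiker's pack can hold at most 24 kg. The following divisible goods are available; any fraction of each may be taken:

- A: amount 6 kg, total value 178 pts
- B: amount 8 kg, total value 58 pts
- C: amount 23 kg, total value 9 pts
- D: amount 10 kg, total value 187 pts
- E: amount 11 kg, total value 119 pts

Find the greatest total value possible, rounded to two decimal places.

Take in order of value per unit:
- A (178/6 per unit): all 6 → value 178, running total 178.00
- D (187/10 per unit): all 10 → value 187, running total 365.00
- E (119/11 per unit): 8 of 11 → value 8×119/11 = 86.5455, running total 451.55
Total 451.55.

451.55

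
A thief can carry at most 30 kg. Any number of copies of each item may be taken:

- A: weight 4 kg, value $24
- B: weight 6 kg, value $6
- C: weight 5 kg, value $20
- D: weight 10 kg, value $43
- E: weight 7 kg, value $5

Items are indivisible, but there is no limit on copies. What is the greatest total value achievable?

$168

Best value-per-unit is A at 24/4, and filling with it alone uses weight 7×4=28. No mix of the others beats 7×24 = 168.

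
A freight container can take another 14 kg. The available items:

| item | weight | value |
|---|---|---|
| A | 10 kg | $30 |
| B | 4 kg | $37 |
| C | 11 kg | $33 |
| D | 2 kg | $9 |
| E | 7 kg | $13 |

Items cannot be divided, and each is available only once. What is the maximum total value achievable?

$67

Check high-value combinations within 14 kg:
- A+B: weight 10+4=14, value 30+37=67
- B+D+E: weight 4+2+7=13, value 37+9+13=59
- B+E: weight 4+7=11, value 37+13=50
- B+D: weight 4+2=6, value 37+9=46
- C+D: weight 11+2=13, value 33+9=42
Best: $67.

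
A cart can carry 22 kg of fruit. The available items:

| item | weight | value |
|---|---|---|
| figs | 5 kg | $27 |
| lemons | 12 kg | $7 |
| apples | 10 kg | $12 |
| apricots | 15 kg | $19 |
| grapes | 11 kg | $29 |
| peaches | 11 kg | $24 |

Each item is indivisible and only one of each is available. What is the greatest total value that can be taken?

Check high-value combinations within 22 kg:
- figs+grapes: weight 5+11=16, value 27+29=56
- grapes+peaches: weight 11+11=22, value 29+24=53
- figs+peaches: weight 5+11=16, value 27+24=51
- figs+apricots: weight 5+15=20, value 27+19=46
Best: $56.

$56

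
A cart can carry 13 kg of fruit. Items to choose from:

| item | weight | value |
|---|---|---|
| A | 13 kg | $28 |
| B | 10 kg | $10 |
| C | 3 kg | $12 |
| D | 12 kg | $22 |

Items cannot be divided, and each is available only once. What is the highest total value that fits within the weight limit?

Check high-value combinations within 13 kg:
- A: weight 13, value 28
- D: weight 12, value 22
- B+C: weight 10+3=13, value 10+12=22
Best: $28.

$28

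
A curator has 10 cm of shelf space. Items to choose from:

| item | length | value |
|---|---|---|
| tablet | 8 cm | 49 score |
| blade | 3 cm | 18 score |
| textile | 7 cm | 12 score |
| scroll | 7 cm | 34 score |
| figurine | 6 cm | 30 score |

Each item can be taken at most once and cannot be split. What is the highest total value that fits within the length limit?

Check high-value combinations within 10 cm:
- blade+scroll: length 3+7=10, value 18+34=52
- tablet: length 8, value 49
- blade+figurine: length 3+6=9, value 18+30=48
- scroll: length 7, value 34
- figurine: length 6, value 30
Best: 52 score.

52 score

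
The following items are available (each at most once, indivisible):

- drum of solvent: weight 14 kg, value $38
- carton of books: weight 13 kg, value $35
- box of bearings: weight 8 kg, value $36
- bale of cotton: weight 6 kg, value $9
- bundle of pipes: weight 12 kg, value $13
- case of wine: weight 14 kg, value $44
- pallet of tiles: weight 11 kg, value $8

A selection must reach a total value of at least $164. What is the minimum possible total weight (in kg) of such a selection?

Subsets with value ≥ 164, sorted by total weight:
- drum of solvent+carton of books+box of bearings+bundle of pipes+case of wine: weight 61, value 166
- drum of solvent+carton of books+box of bearings+bale of cotton+case of wine+pallet of tiles: weight 66, value 170
Minimum weight: 61 kg.

61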